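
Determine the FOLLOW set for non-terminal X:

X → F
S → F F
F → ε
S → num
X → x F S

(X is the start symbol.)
{ $ }

To compute FOLLOW(X), find every occurrence of X on a right-hand side N → α X β: add FIRST(β) \ {ε}, and if β is empty or nullable also add FOLLOW(N). Iterate to a fixed point.

X is the start symbol, so $ ∈ FOLLOW(X).
X does not occur on any right-hand side.

Taking the union: FOLLOW(X) = { $ }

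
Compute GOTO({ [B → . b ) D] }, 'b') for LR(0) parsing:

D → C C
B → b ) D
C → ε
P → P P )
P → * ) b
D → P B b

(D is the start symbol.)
GOTO(I, 'b') = CLOSURE({ [A → αX.β] : [A → α.Xβ] ∈ I, X = 'b' })

Items with dot before 'b', with the dot advanced:
  [B → . b ) D] → [B → b . ) D]
Closure adds nothing (no advanced item has the dot before a non-terminal).

GOTO = { [B → b . ) D] }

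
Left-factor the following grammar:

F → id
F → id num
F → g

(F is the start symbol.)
Left-factoring transforms A → αβ₁ | αβ₂ into A → αA' and A' → β₁ | β₂
(α is the longest common prefix among the alternatives). Repeat until
no nonterminal has two alternatives with a common prefix.

Round 1: F has alternatives sharing prefix 'id'. Introduce F': F → id F'
  Add: F' → ε
  Add: F' → num

No remaining common prefixes — done.

Resulting grammar:
F → id F'
F' → ε
F' → num
F → g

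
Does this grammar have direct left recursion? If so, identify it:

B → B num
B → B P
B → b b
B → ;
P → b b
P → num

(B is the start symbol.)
Yes, B is left-recursive

B → B num: LEFT RECURSIVE (starts with B)
B → B P: LEFT RECURSIVE (starts with B)
B → b b: starts with b
B → ;: starts with ';'
P → b b: starts with b
P → num: starts with num

The grammar has direct left recursion on: B.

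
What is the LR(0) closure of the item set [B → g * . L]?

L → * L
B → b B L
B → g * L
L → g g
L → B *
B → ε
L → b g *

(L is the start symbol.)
To compute CLOSURE, for each item [A → α.Bβ] where B is a non-terminal, add [B → .γ] for all productions B → γ; repeat for the newly added items until nothing changes.

Start with: [B → g * . L]
  [B → g * . L] has the dot before L: add [L → . * L], [L → . g g], [L → . B *], [L → . b g *]
  [L → . B *] has the dot before B: add [B → . b B L], [B → . g * L], [B → .]
No further items can be added.

CLOSURE = { [B → . b B L], [B → . g * L], [B → .], [B → g * . L], [L → . * L], [L → . B *], [L → . b g *], [L → . g g] }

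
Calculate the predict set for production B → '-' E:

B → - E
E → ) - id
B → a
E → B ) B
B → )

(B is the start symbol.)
PREDICT(B → '-' E) = (FIRST(RHS) \ {ε}) ∪ (FOLLOW(B) if ε ∈ FIRST(RHS), i.e. RHS ⇒* ε)
FIRST('-' E) = { '-' }
ε ∉ FIRST('-' E), so FOLLOW(B) is not added.
PREDICT(B → '-' E) = { '-' }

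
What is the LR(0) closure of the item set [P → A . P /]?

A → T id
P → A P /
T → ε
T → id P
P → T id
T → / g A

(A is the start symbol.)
Start with: [P → A . P /]
  [P → A . P /] has the dot before P: add [P → . A P /], [P → . T id]
  [P → . A P /] has the dot before A: add [A → . T id]
  [P → . T id] has the dot before T: add [T → .], [T → . id P], [T → . / g A]
No further items can be added.

CLOSURE = { [A → . T id], [P → . A P /], [P → . T id], [P → A . P /], [T → . / g A], [T → . id P], [T → .] }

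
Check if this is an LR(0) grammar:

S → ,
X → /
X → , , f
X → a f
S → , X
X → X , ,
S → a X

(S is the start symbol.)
No. Shift-reduce conflict between [S → , .] and [X → . , , f]

A grammar is LR(0) if no state in the canonical LR(0) collection has:
  - both a shift item (dot before a terminal) and a complete item (shift-reduce conflict), or
  - two or more complete items (reduce-reduce conflict; the accept item [S' → S .] counts as a complete item here).

Augment with S' → S and build the canonical LR(0) collection (I0 = CLOSURE({[S' → . S]}), then GOTO on every symbol after a dot until no new states appear). It has 14 states:
  I0: { [S → . , X], [S → . ,], [S → . a X], [S' → . S] }  — shift
  I1: { [S → , . X], [S → , .], [X → . , , f], [X → . /], [X → . X , ,], [X → . a f] }  — shift, reduce
  I2: { [S' → S .] }  — accept
  I3: { [S → a . X], [X → . , , f], [X → . /], [X → . X , ,], [X → . a f] }  — shift
  I4: { [X → , . , f] }  — shift
  I5: { [X → / .] }  — reduce
  I6: { [S → a X .], [X → X . , ,] }  — shift, reduce
  I7: { [X → a . f] }  — shift
  I8: { [X → a f .] }  — reduce
  I9: { [X → X , . ,] }  — shift
  I10: { [X → X , , .] }  — reduce
  I11: { [X → , , . f] }  — shift
  I12: { [X → , , f .] }  — reduce
  I13: { [S → , X .], [X → X . , ,] }  — shift, reduce

Conflict in state I1:
  Shift-reduce conflict between [S → , .] and [X → . , , f]
So the grammar is NOT LR(0).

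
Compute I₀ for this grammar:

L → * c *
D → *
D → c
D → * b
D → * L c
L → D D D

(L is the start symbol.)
{ [D → . * L c], [D → . * b], [D → . *], [D → . c], [L → . * c *], [L → . D D D], [L' → . L] }

First, augment the grammar with L' → L
I₀ = CLOSURE({ [L' → . L] }):
  [L' → . L] has the dot before L: add [L → . * c *], [L → . D D D]
  [L → . D D D] has the dot before D: add [D → . *], [D → . c], [D → . * b], [D → . * L c]
No further items can be added.

I₀ = { [D → . * L c], [D → . * b], [D → . *], [D → . c], [L → . * c *], [L → . D D D], [L' → . L] }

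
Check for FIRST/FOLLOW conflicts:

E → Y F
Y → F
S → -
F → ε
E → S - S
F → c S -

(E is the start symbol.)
Yes. F → c S '-' with FOLLOW(F) on { 'c' }

A FIRST/FOLLOW conflict occurs when a non-terminal N has a nullable alternative N → β (β ⇒* ε) and another alternative N → α with FIRST(α) ∩ FOLLOW(N) ≠ ∅: on such a lookahead the parser cannot decide between expanding α and letting N vanish via β.

Nullable non-terminals: E, F, Y.
FIRST sets used below: FIRST(Y) = { 'c', ε }, FIRST(F) = { 'c', ε }, FIRST(S) = { '-' }

E: nullable alternative(s) E → Y F; FOLLOW(E) = { $ }
  E → Y F: FIRST \ {ε} = { 'c' } — this is the only nullable alternative, skip
  E → S - S: FIRST \ {ε} = { '-' } — disjoint from FOLLOW(E)

F: nullable alternative(s) F → ε; FOLLOW(F) = { $, 'c' }
  F → ε: FIRST \ {ε} = { } — this is the only nullable alternative, skip
  F → c S -: FIRST \ {ε} = { 'c' } — overlaps FOLLOW(F) on { 'c' }: CONFLICT
Y has a nullable alternative but only one production, so nothing to check.

S has no nullable alternative, so no FIRST/FOLLOW check is needed there.

So the grammar has 1 FIRST/FOLLOW conflict (marked CONFLICT above).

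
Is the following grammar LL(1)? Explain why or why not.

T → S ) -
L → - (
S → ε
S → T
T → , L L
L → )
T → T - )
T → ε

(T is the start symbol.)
Relevant sets:
  FIRST(S) = { ')', ',', '-', ε }
  FIRST(T) = { ')', ',', '-', ε }
  FOLLOW(T) = { $, ')', '-' }
  FOLLOW(S) = { ')' }

For T:
  PREDICT(T → S ')' '-') = { ')', ',', '-' }
  PREDICT(T → ',' L L) = { ',' }
  PREDICT(T → T '-' ')') = { ')', ',', '-' }
  PREDICT(T → ε) = { $, ')', '-' }
For L:
  PREDICT(L → '-' '(') = { '-' }
  PREDICT(L → ')') = { ')' }
For S:
  PREDICT(S → ε) = { ')' }
  PREDICT(S → T) = { ')', ',', '-' }

Conflict found: Predict set conflict for T: { ',' }
The grammar is NOT LL(1).

Answer: No. Predict set conflict for T: { ',' }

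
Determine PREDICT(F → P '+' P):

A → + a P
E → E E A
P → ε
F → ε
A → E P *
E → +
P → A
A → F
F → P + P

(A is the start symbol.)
PREDICT(F → P '+' P) = (FIRST(RHS) \ {ε}) ∪ (FOLLOW(F) if ε ∈ FIRST(RHS), i.e. RHS ⇒* ε)
FIRST(P) = { '+', ε }
FIRST(P '+' P) = { '+' }
ε ∉ FIRST(P '+' P), so FOLLOW(F) is not added.
PREDICT(F → P '+' P) = { '+' }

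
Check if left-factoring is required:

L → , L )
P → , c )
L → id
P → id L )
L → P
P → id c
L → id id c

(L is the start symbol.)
Left-factoring is needed when two productions for the same non-terminal
share a common prefix on the right-hand side.

Productions for L:
  L → , L )
  L → id
  L → P
  L → id id c
Productions for P:
  P → , c )
  P → id L )
  P → id c

Found common prefix 'id' in productions for L
Found common prefix 'id' in productions for P

Answer: Yes, L has productions with common prefix 'id'; P has productions with common prefix 'id'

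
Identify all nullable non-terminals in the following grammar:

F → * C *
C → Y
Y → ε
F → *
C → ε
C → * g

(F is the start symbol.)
{ 'C', 'Y' }

A non-terminal is nullable if it can derive ε (the empty string): either it has an ε-production, or it has a production whose right-hand side consists entirely of nullable non-terminals.

ε-productions: Y → ε, C → ε
So Y, C are immediately nullable.
No further non-terminal can be added: every production for the remaining non-terminals contains a terminal or a non-nullable non-terminal.
Nullable = { 'C', 'Y' }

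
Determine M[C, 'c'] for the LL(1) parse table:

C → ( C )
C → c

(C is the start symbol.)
C → c

To find M[C, 'c'], we find productions for C where 'c' is in the predict set (PREDICT(N → α) = (FIRST(α) \ {ε}) ∪ (FOLLOW(N) if α ⇒* ε)).

C → ( C ): PREDICT = { '(' }
C → c: PREDICT = { 'c' }
  'c' is in predict set, so this production goes in M[C, 'c']

M[C, 'c'] = C → c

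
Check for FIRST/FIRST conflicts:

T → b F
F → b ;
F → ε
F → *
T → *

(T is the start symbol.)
Productions for T:
  T → b F: FIRST = { 'b' }
  T → *: FIRST = { '*' }
Productions for F:
  F → b ;: FIRST = { 'b' }
  F → ε: FIRST = { ε }
  F → *: FIRST = { '*' }

All alternatives of each non-terminal have pairwise disjoint FIRST sets.

Answer: No FIRST/FIRST conflicts.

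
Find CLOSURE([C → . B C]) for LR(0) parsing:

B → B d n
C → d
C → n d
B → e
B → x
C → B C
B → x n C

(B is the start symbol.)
Start with: [C → . B C]
  [C → . B C] has the dot before B: add [B → . B d n], [B → . e], [B → . x], [B → . x n C]
No further items can be added.

CLOSURE = { [B → . B d n], [B → . e], [B → . x n C], [B → . x], [C → . B C] }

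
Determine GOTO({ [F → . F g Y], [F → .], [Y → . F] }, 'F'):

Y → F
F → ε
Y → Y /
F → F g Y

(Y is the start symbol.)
GOTO(I, 'F') = CLOSURE({ [A → αX.β] : [A → α.Xβ] ∈ I, X = 'F' })

Items with dot before 'F', with the dot advanced:
  [F → . F g Y] → [F → F . g Y]
  [Y → . F] → [Y → F .]
Closure adds nothing (no advanced item has the dot before a non-terminal).

GOTO = { [F → F . g Y], [Y → F .] }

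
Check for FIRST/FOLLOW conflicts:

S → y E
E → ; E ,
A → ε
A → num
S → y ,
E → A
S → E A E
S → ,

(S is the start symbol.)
Yes. E → ';' E ',' with FOLLOW(E) on { ';' }; A → num with FOLLOW(A) on { 'num' }

A FIRST/FOLLOW conflict occurs when a non-terminal N has a nullable alternative N → β (β ⇒* ε) and another alternative N → α with FIRST(α) ∩ FOLLOW(N) ≠ ∅: on such a lookahead the parser cannot decide between expanding α and letting N vanish via β.

Nullable non-terminals: A, E, S.
FIRST sets used below: FIRST(A) = { 'num', ε }, FIRST(E) = { ';', 'num', ε }

A: nullable alternative(s) A → ε; FOLLOW(A) = { $, ',', ';', 'num' }
  A → ε: FIRST \ {ε} = { } — this is the only nullable alternative, skip
  A → num: FIRST \ {ε} = { 'num' } — overlaps FOLLOW(A) on { 'num' }: CONFLICT

E: nullable alternative(s) E → A; FOLLOW(E) = { $, ',', ';', 'num' }
  E → ; E ,: FIRST \ {ε} = { ';' } — overlaps FOLLOW(E) on { ';' }: CONFLICT
  E → A: FIRST \ {ε} = { 'num' } — this is the only nullable alternative, skip

S: nullable alternative(s) S → E A E; FOLLOW(S) = { $ }
  S → y E: FIRST \ {ε} = { 'y' } — disjoint from FOLLOW(S)
  S → y ,: FIRST \ {ε} = { 'y' } — disjoint from FOLLOW(S)
  S → E A E: FIRST \ {ε} = { ';', 'num' } — this is the only nullable alternative, skip
  S → ,: FIRST \ {ε} = { ',' } — disjoint from FOLLOW(S)

So the grammar has 2 FIRST/FOLLOW conflicts (marked CONFLICT above).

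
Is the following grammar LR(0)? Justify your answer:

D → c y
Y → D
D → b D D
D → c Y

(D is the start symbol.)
A grammar is LR(0) if no state in the canonical LR(0) collection has:
  - both a shift item (dot before a terminal) and a complete item (shift-reduce conflict), or
  - two or more complete items (reduce-reduce conflict; the accept item [D' → D .] counts as a complete item here).

Augment with D' → D and build the canonical LR(0) collection (I0 = CLOSURE({[D' → . D]}), then GOTO on every symbol after a dot until no new states appear). It has 9 states:
  I0: { [D → . b D D], [D → . c Y], [D → . c y], [D' → . D] }  — shift
  I1: { [D' → D .] }  — accept
  I2: { [D → . b D D], [D → . c Y], [D → . c y], [D → b . D D] }  — shift
  I3: { [D → . b D D], [D → . c Y], [D → . c y], [D → c . Y], [D → c . y], [Y → . D] }  — shift
  I4: { [Y → D .] }  — reduce
  I5: { [D → c Y .] }  — reduce
  I6: { [D → c y .] }  — reduce
  I7: { [D → . b D D], [D → . c Y], [D → . c y], [D → b D . D] }  — shift
  I8: { [D → b D D .] }  — reduce

Every state is either a pure shift/goto state or contains exactly one complete item and nothing to shift — no conflicts. The grammar is LR(0).

Answer: Yes, the grammar is LR(0)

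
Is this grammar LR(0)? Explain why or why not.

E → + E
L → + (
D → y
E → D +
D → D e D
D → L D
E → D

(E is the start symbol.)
A grammar is LR(0) if no state in the canonical LR(0) collection has:
  - both a shift item (dot before a terminal) and a complete item (shift-reduce conflict), or
  - two or more complete items (reduce-reduce conflict; the accept item [E' → E .] counts as a complete item here).

Augment with E' → E and build the canonical LR(0) collection (I0 = CLOSURE({[E' → . E]}), then GOTO on every symbol after a dot until no new states appear). It has 13 states:
  I0: { [D → . D e D], [D → . L D], [D → . y], [E → . + E], [E → . D +], [E → . D], [E' → . E], [L → . + (] }  — shift
  I1: { [D → . D e D], [D → . L D], [D → . y], [E → + . E], [E → . + E], [E → . D +], [E → . D], [L → + . (], [L → . + (] }  — shift
  I2: { [D → D . e D], [E → D . +], [E → D .] }  — shift, reduce
  I3: { [E' → E .] }  — accept
  I4: { [D → . D e D], [D → . L D], [D → . y], [D → L . D], [L → . + (] }  — shift
  I5: { [D → y .] }  — reduce
  I6: { [L → + . (] }  — shift
  I7: { [D → D . e D], [D → L D .] }  — shift, reduce
  I8: { [D → . D e D], [D → . L D], [D → . y], [D → D e . D], [L → . + (] }  — shift
  I9: { [D → D . e D], [D → D e D .] }  — shift, reduce
  I10: { [L → + ( .] }  — reduce
  I11: { [E → D + .] }  — reduce
  I12: { [E → + E .] }  — reduce

Conflict in state I2:
  Shift-reduce conflict between [E → D .] and [D → D . e D]
So the grammar is NOT LR(0).

Answer: No. Shift-reduce conflict between [E → D .] and [D → D . e D]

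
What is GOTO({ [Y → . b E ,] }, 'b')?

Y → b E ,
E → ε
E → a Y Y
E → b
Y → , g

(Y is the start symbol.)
GOTO(I, 'b') = CLOSURE({ [A → αX.β] : [A → α.Xβ] ∈ I, X = 'b' })

Items with dot before 'b', with the dot advanced:
  [Y → . b E ,] → [Y → b . E ,]
Closure of the advanced items:
  [Y → b . E ,] has the dot before E: add [E → .], [E → . a Y Y], [E → . b]

GOTO = { [E → . a Y Y], [E → . b], [E → .], [Y → b . E ,] }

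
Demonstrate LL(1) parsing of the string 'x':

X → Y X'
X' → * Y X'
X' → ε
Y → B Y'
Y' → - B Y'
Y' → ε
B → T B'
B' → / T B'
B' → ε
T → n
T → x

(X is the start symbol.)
Stack is shown with the top on the left.

Stack         Input  Action
---------------------------
X $           x $    output X → Y X'
Y X' $        x $    output Y → B Y'
B Y' X' $     x $    output B → T B'
T B' Y' X' $  x $    output T → x
x B' Y' X' $  x $    match 'x'
B' Y' X' $    $      output B' → ε
Y' X' $       $      output Y' → ε
X' $          $      output X' → ε
$             $      accept

The string is accepted.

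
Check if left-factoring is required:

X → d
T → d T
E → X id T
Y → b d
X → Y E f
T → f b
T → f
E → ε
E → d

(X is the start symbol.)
Yes, T has productions with common prefix 'f'

Left-factoring is needed when two productions for the same non-terminal
share a common prefix on the right-hand side.

Productions for X:
  X → d
  X → Y E f
Productions for T:
  T → d T
  T → f b
  T → f
Productions for E:
  E → X id T
  E → ε
  E → d

Found common prefix 'f' in productions for T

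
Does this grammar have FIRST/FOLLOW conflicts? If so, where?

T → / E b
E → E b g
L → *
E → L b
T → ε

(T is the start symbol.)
A FIRST/FOLLOW conflict occurs when a non-terminal N has a nullable alternative N → β (β ⇒* ε) and another alternative N → α with FIRST(α) ∩ FOLLOW(N) ≠ ∅: on such a lookahead the parser cannot decide between expanding α and letting N vanish via β.

Nullable non-terminals: T.

T: nullable alternative(s) T → ε; FOLLOW(T) = { $ }
  T → / E b: FIRST \ {ε} = { '/' } — disjoint from FOLLOW(T)
  T → ε: FIRST \ {ε} = { } — this is the only nullable alternative, skip

E, L have no nullable alternative, so no FIRST/FOLLOW check is needed there.

No FIRST/FOLLOW conflicts found.

Answer: No FIRST/FOLLOW conflicts.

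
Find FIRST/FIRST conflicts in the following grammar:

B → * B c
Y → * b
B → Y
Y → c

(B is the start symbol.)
Yes. B → '*' B c / B → Y on { '*' }

A FIRST/FIRST conflict occurs when two productions N → α and N → β for the same non-terminal have FIRST(α) ∩ FIRST(β) ≠ ∅ (with ε ∈ FIRST of a nullable right-hand side, so two nullable alternatives also conflict).

FIRST sets of the non-terminals at (or reachable through a nullable prefix from) the front of some alternative:
  FIRST(Y) = { '*', 'c' }

Productions for B:
  B → * B c: FIRST = { '*' }
  B → Y: FIRST = { '*', 'c' }
Productions for Y:
  Y → * b: FIRST = { '*' }
  Y → c: FIRST = { 'c' }

Conflict for B: B → * B c and B → Y
  Overlap: { '*' }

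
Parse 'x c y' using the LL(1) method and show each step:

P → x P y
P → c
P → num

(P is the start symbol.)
Stack is shown with the top on the left.

Stack    Input    Action
------------------------
P $      x c y $  output P → x P y
x P y $  x c y $  match 'x'
P y $    c y $    output P → c
c y $    c y $    match 'c'
y $      y $      match 'y'
$        $        accept

The string is accepted.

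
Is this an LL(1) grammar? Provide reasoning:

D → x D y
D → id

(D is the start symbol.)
A grammar is LL(1) if for each non-terminal N with multiple productions, the predict sets of those productions are pairwise disjoint, where PREDICT(N → α) = (FIRST(α) \ {ε}) ∪ (FOLLOW(N) if α ⇒* ε).

For D:
  PREDICT(D → x D y) = { 'x' }
  PREDICT(D → id) = { 'id' }

All predict sets are disjoint. The grammar IS LL(1).

Answer: Yes, the grammar is LL(1).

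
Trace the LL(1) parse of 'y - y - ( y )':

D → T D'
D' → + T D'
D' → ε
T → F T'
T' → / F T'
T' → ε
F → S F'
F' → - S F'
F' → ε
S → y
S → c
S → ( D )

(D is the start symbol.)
LL(1) parsing maintains a stack (initially the start symbol over $) and the input. At each step: if the stack top is a terminal, match it against the current input token; if it is a non-terminal N, replace it with the RHS of M[N, lookahead] (the unique production whose predict set contains the lookahead).

Stack is shown with the top on the left.

Stack                    Input            Action
------------------------------------------------
D $                      y - y - ( y ) $  output D → T D'
T D' $                   y - y - ( y ) $  output T → F T'
F T' D' $                y - y - ( y ) $  output F → S F'
S F' T' D' $             y - y - ( y ) $  output S → y
y F' T' D' $             y - y - ( y ) $  match 'y'
F' T' D' $               - y - ( y ) $    output F' → - S F'
- S F' T' D' $           - y - ( y ) $    match '-'
S F' T' D' $             y - ( y ) $      output S → y
y F' T' D' $             y - ( y ) $      match 'y'
F' T' D' $               - ( y ) $        output F' → - S F'
- S F' T' D' $           - ( y ) $        match '-'
S F' T' D' $             ( y ) $          output S → ( D )
( D ) F' T' D' $         ( y ) $          match '('
D ) F' T' D' $           y ) $            output D → T D'
T D' ) F' T' D' $        y ) $            output T → F T'
F T' D' ) F' T' D' $     y ) $            output F → S F'
S F' T' D' ) F' T' D' $  y ) $            output S → y
y F' T' D' ) F' T' D' $  y ) $            match 'y'
F' T' D' ) F' T' D' $    ) $              output F' → ε
T' D' ) F' T' D' $       ) $              output T' → ε
D' ) F' T' D' $          ) $              output D' → ε
) F' T' D' $             ) $              match ')'
F' T' D' $               $                output F' → ε
T' D' $                  $                output T' → ε
D' $                     $                output D' → ε
$                        $                accept

The string is accepted.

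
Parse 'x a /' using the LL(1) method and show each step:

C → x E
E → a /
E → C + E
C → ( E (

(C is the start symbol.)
Stack is shown with the top on the left.

Stack  Input    Action
----------------------
C $    x a / $  output C → x E
x E $  x a / $  match 'x'
E $    a / $    output E → a /
a / $  a / $    match 'a'
/ $    / $      match '/'
$      $        accept

The string is accepted.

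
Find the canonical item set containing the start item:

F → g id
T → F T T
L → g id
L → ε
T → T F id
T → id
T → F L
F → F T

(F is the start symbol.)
{ [F → . F T], [F → . g id], [F' → . F] }

First, augment the grammar with F' → F
I₀ = CLOSURE({ [F' → . F] }):
  [F' → . F] has the dot before F: add [F → . g id], [F → . F T]
No further items can be added.

I₀ = { [F → . F T], [F → . g id], [F' → . F] }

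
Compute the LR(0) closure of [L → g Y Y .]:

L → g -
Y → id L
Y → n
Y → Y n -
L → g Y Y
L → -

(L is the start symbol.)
To compute CLOSURE, for each item [A → α.Bβ] where B is a non-terminal, add [B → .γ] for all productions B → γ; repeat for the newly added items until nothing changes.

Start with: [L → g Y Y .]
The dot is at the end, so nothing is added.

CLOSURE = { [L → g Y Y .] }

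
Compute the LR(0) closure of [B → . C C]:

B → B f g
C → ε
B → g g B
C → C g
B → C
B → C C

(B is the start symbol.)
To compute CLOSURE, for each item [A → α.Bβ] where B is a non-terminal, add [B → .γ] for all productions B → γ; repeat for the newly added items until nothing changes.

Start with: [B → . C C]
  [B → . C C] has the dot before C: add [C → .], [C → . C g]
No further items can be added.

CLOSURE = { [B → . C C], [C → . C g], [C → .] }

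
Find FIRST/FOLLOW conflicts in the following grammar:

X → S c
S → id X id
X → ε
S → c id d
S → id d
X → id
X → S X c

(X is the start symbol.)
Nullable non-terminals: X.
FIRST sets used below: FIRST(S) = { 'c', 'id' }

X: nullable alternative(s) X → ε; FOLLOW(X) = { $, 'c', 'id' }
  X → S c: FIRST \ {ε} = { 'c', 'id' } — overlaps FOLLOW(X) on { 'c', 'id' }: CONFLICT
  X → ε: FIRST \ {ε} = { } — this is the only nullable alternative, skip
  X → id: FIRST \ {ε} = { 'id' } — overlaps FOLLOW(X) on { 'id' }: CONFLICT
  X → S X c: FIRST \ {ε} = { 'c', 'id' } — overlaps FOLLOW(X) on { 'c', 'id' }: CONFLICT

S has no nullable alternative, so no FIRST/FOLLOW check is needed there.

So the grammar has 3 FIRST/FOLLOW conflicts (marked CONFLICT above).

Answer: Yes. X → S c with FOLLOW(X) on { 'c', 'id' }; X → id with FOLLOW(X) on { 'id' }; X → S X c with FOLLOW(X) on { 'c', 'id' }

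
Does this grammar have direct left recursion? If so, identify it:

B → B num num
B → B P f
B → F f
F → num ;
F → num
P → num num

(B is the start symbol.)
Direct left recursion occurs when N → N α for some non-terminal N (the right-hand side begins with the left-hand side itself).

B → B num num: LEFT RECURSIVE (starts with B)
B → B P f: LEFT RECURSIVE (starts with B)
B → F f: starts with F
F → num ;: starts with num
F → num: starts with num
P → num num: starts with num

The grammar has direct left recursion on: B.

Answer: Yes, B is left-recursive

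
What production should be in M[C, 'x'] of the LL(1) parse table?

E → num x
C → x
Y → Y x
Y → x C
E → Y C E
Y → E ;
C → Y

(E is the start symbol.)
C → x, C → Y

To find M[C, 'x'], we find productions for C where 'x' is in the predict set (PREDICT(N → α) = (FIRST(α) \ {ε}) ∪ (FOLLOW(N) if α ⇒* ε)).

Relevant sets:
  FIRST(Y) = { 'num', 'x' }

C → x: PREDICT = { 'x' }
  'x' is in predict set, so this production goes in M[C, 'x']
C → Y: PREDICT = { 'num', 'x' }
  'x' is in predict set, so this production goes in M[C, 'x']

M[C, 'x'] = C → x, C → Y  (a multiply-defined cell — the grammar is not LL(1))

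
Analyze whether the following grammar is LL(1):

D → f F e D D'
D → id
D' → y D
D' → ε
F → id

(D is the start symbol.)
Relevant sets:
  FOLLOW(D') = { $, 'y' }

For D:
  PREDICT(D → f F e D D') = { 'f' }
  PREDICT(D → id) = { 'id' }
For D':
  PREDICT(D' → y D) = { 'y' }
  PREDICT(D' → ε) = { $, 'y' }
F has a single production, so nothing to check there.

Conflict found: Predict set conflict for D': { 'y' }
The grammar is NOT LL(1).

Answer: No. Predict set conflict for D': { 'y' }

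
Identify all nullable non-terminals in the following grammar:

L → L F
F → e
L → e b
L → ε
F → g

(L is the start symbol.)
A non-terminal is nullable if it can derive ε (the empty string): either it has an ε-production, or it has a production whose right-hand side consists entirely of nullable non-terminals.

ε-productions: L → ε
So L is immediately nullable.
No further non-terminal can be added: every production for the remaining non-terminals contains a terminal or a non-nullable non-terminal.
Nullable = { 'L' }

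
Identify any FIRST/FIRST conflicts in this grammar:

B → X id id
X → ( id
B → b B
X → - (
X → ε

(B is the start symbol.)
No FIRST/FIRST conflicts.

A FIRST/FIRST conflict occurs when two productions N → α and N → β for the same non-terminal have FIRST(α) ∩ FIRST(β) ≠ ∅ (with ε ∈ FIRST of a nullable right-hand side, so two nullable alternatives also conflict).

FIRST sets of the non-terminals at (or reachable through a nullable prefix from) the front of some alternative:
  FIRST(X) = { '(', '-', ε }

Productions for B:
  B → X id id: FIRST = { '(', '-', 'id' }
  B → b B: FIRST = { 'b' }
Productions for X:
  X → ( id: FIRST = { '(' }
  X → - (: FIRST = { '-' }
  X → ε: FIRST = { ε }

All alternatives of each non-terminal have pairwise disjoint FIRST sets.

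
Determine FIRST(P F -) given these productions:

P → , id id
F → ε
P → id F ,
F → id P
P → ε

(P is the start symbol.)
{ ',', '-', 'id' }

FIRST sets of the non-terminals involved (from the grammar, by fixed-point iteration):
  FIRST(P) = { ',', 'id', ε }
  FIRST(F) = { 'id', ε }

To compute FIRST(P F -), process the symbols left to right:
Symbol P is a non-terminal. Add FIRST(P) \ {ε} = { ',', 'id' }
P is nullable (ε ∈ FIRST(P)), continue to the next symbol.
Symbol F is a non-terminal. Add FIRST(F) \ {ε} = { 'id' }
F is nullable (ε ∈ FIRST(F)), continue to the next symbol.
Symbol - is a terminal. Add '-' and stop.
FIRST(P F -) = { ',', '-', 'id' }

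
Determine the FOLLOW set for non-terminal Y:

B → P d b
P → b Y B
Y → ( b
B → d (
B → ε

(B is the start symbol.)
To compute FOLLOW(Y), find every occurrence of Y on a right-hand side N → α Y β: add FIRST(β) \ {ε}, and if β is empty or nullable also add FOLLOW(N). Iterate to a fixed point.

In P → b Y B: Y is followed by B, add FIRST(B) \ {ε} = { 'b', 'd' }
  B is nullable, so also add FOLLOW(P)

The FOLLOW sets referred to above (computed the same way, to a fixed point):
  FOLLOW(P) = { 'd' }

Taking the union: FOLLOW(Y) = { 'b', 'd' }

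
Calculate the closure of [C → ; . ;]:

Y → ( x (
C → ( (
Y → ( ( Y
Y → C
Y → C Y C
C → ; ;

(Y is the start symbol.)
{ [C → ; . ;] }

To compute CLOSURE, for each item [A → α.Bβ] where B is a non-terminal, add [B → .γ] for all productions B → γ; repeat for the newly added items until nothing changes.

Start with: [C → ; . ;]
The dot precedes the terminal ';', so nothing is added.

CLOSURE = { [C → ; . ;] }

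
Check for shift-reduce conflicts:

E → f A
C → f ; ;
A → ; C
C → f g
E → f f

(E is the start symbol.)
A shift-reduce conflict occurs when an LR(0) state has both:
  - a complete (reduce) item [A → α .] (dot at the end), and
  - a shift item [B → β . c γ] (dot before a terminal).

Augment with E' → E and build the canonical LR(0) collection (I0 = CLOSURE({[E' → . E]}), then GOTO on every symbol after a dot until no new states appear). It has 11 states:
  I0: { [E → . f A], [E → . f f], [E' → . E] }  — shift
  I1: { [E' → E .] }  — accept
  I2: { [A → . ; C], [E → f . A], [E → f . f] }  — shift
  I3: { [A → ; . C], [C → . f ; ;], [C → . f g] }  — shift
  I4: { [E → f A .] }  — reduce
  I5: { [E → f f .] }  — reduce
  I6: { [A → ; C .] }  — reduce
  I7: { [C → f . ; ;], [C → f . g] }  — shift
  I8: { [C → f ; . ;] }  — shift
  I9: { [C → f g .] }  — reduce
  I10: { [C → f ; ; .] }  — reduce

No state contains both a complete item and a shift item.

Answer: No shift-reduce conflicts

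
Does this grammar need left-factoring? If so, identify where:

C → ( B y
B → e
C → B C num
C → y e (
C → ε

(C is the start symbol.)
Left-factoring is needed when two productions for the same non-terminal
share a common prefix on the right-hand side.

Productions for C:
  C → ( B y
  C → B C num
  C → y e (
  C → ε

No common prefixes found.

Answer: No, left-factoring is not needed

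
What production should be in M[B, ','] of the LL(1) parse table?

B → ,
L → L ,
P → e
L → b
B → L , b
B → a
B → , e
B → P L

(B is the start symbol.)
To find M[B, ','], we find productions for B where ',' is in the predict set (PREDICT(N → α) = (FIRST(α) \ {ε}) ∪ (FOLLOW(N) if α ⇒* ε)).

Relevant sets:
  FIRST(L) = { 'b' }
  FIRST(P) = { 'e' }

B → ,: PREDICT = { ',' }
  ',' is in predict set, so this production goes in M[B, ',']
B → L , b: PREDICT = { 'b' }
B → a: PREDICT = { 'a' }
B → , e: PREDICT = { ',' }
  ',' is in predict set, so this production goes in M[B, ',']
B → P L: PREDICT = { 'e' }

M[B, ','] = B → ,, B → , e  (a multiply-defined cell — the grammar is not LL(1))

Answer: B → ,, B → , e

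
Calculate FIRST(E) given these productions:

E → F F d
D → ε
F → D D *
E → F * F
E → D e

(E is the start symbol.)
To compute FIRST(E), examine every production with E on the left-hand side, reading each right-hand side left to right until a non-nullable symbol is reached.

FIRST sets of the other non-terminals involved (by the same procedure, iterated to a fixed point):
  FIRST(F) = { '*' }
  FIRST(D) = { ε }

From E → F F d:
  - F is a non-terminal: add FIRST(F) \ {ε} = { '*' }
    F is not nullable, so stop
From E → F * F:
  - F is a non-terminal: add FIRST(F) \ {ε} = { '*' }
    F is not nullable, so stop
From E → D e:
  - D is a non-terminal: add FIRST(D) \ {ε} = { }
    D is nullable, so continue to the next symbol
  - e is a terminal: add 'e' and stop

Collecting: FIRST(E) = { '*', 'e' }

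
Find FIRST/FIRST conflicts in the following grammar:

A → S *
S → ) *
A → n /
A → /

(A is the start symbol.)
No FIRST/FIRST conflicts.

A FIRST/FIRST conflict occurs when two productions N → α and N → β for the same non-terminal have FIRST(α) ∩ FIRST(β) ≠ ∅ (with ε ∈ FIRST of a nullable right-hand side, so two nullable alternatives also conflict).

FIRST sets of the non-terminals at (or reachable through a nullable prefix from) the front of some alternative:
  FIRST(S) = { ')' }

Productions for A:
  A → S *: FIRST = { ')' }
  A → n /: FIRST = { 'n' }
  A → /: FIRST = { '/' }
S has only one production, so no FIRST/FIRST conflict is possible there.

All alternatives of each non-terminal have pairwise disjoint FIRST sets.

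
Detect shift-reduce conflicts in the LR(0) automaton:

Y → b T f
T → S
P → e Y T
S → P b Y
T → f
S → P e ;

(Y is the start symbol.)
A shift-reduce conflict occurs when an LR(0) state has both:
  - a complete (reduce) item [A → α .] (dot at the end), and
  - a shift item [B → β . c γ] (dot before a terminal).

Augment with Y' → Y and build the canonical LR(0) collection (I0 = CLOSURE({[Y' → . Y]}), then GOTO on every symbol after a dot until no new states appear). It has 15 states:
  I0: { [Y → . b T f], [Y' → . Y] }  — shift
  I1: { [Y' → Y .] }  — accept
  I2: { [P → . e Y T], [S → . P b Y], [S → . P e ;], [T → . S], [T → . f], [Y → b . T f] }  — shift
  I3: { [S → P . b Y], [S → P . e ;] }  — shift
  I4: { [T → S .] }  — reduce
  I5: { [Y → b T . f] }  — shift
  I6: { [P → e . Y T], [Y → . b T f] }  — shift
  I7: { [T → f .] }  — reduce
  I8: { [P → . e Y T], [P → e Y . T], [S → . P b Y], [S → . P e ;], [T → . S], [T → . f] }  — shift
  I9: { [P → e Y T .] }  — reduce
  I10: { [Y → b T f .] }  — reduce
  I11: { [S → P b . Y], [Y → . b T f] }  — shift
  I12: { [S → P e . ;] }  — shift
  I13: { [S → P e ; .] }  — reduce
  I14: { [S → P b Y .] }  — reduce

No state contains both a complete item and a shift item.

Answer: No shift-reduce conflicts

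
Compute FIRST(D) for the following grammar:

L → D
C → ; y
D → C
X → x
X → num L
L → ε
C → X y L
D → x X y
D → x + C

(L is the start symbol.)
{ ';', 'num', 'x' }

To compute FIRST(D), examine every production with D on the left-hand side, reading each right-hand side left to right until a non-nullable symbol is reached.

FIRST sets of the other non-terminals involved (by the same procedure, iterated to a fixed point):
  FIRST(C) = { ';', 'num', 'x' }

From D → C:
  - C is a non-terminal: add FIRST(C) \ {ε} = { ';', 'num', 'x' }
    C is not nullable, so stop
From D → x X y:
  - x is a terminal: add 'x' and stop
From D → x + C:
  - x is a terminal: add 'x' and stop

Collecting: FIRST(D) = { ';', 'num', 'x' }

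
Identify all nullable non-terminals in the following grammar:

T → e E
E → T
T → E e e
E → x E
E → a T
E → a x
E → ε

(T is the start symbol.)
ε-productions: E → ε
So E is immediately nullable.
No further non-terminal can be added: every production for the remaining non-terminals contains a terminal or a non-nullable non-terminal.
Nullable = { 'E' }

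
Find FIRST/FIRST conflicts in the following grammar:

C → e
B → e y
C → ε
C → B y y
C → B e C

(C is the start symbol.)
Yes. C → e / C → B y y on { 'e' }; C → e / C → B e C on { 'e' }; C → B y y / C → B e C on { 'e' }

FIRST sets of the non-terminals at (or reachable through a nullable prefix from) the front of some alternative:
  FIRST(B) = { 'e' }

Productions for C:
  C → e: FIRST = { 'e' }
  C → ε: FIRST = { ε }
  C → B y y: FIRST = { 'e' }
  C → B e C: FIRST = { 'e' }
B has only one production, so no FIRST/FIRST conflict is possible there.

Conflict for C: C → e and C → B y y
  Overlap: { 'e' }
Conflict for C: C → e and C → B e C
  Overlap: { 'e' }
Conflict for C: C → B y y and C → B e C
  Overlap: { 'e' }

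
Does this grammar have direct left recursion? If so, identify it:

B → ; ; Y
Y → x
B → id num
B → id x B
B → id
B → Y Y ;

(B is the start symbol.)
No direct left recursion

Direct left recursion occurs when N → N α for some non-terminal N (the right-hand side begins with the left-hand side itself).

B → ; ; Y: starts with ';'
Y → x: starts with x
B → id num: starts with id
B → id x B: starts with id
B → id: starts with id
B → Y Y ;: starts with Y

No direct left recursion found.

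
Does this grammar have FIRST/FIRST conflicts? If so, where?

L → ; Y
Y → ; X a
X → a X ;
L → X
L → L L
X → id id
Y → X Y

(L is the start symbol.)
Yes. L → ';' Y / L → L L on { ';' }; L → X / L → L L on { 'a', 'id' }

A FIRST/FIRST conflict occurs when two productions N → α and N → β for the same non-terminal have FIRST(α) ∩ FIRST(β) ≠ ∅ (with ε ∈ FIRST of a nullable right-hand side, so two nullable alternatives also conflict).

FIRST sets of the non-terminals at (or reachable through a nullable prefix from) the front of some alternative:
  FIRST(X) = { 'a', 'id' }
  FIRST(L) = { ';', 'a', 'id' }

Productions for L:
  L → ; Y: FIRST = { ';' }
  L → X: FIRST = { 'a', 'id' }
  L → L L: FIRST = { ';', 'a', 'id' }
Productions for Y:
  Y → ; X a: FIRST = { ';' }
  Y → X Y: FIRST = { 'a', 'id' }
Productions for X:
  X → a X ;: FIRST = { 'a' }
  X → id id: FIRST = { 'id' }

Conflict for L: L → ; Y and L → L L
  Overlap: { ';' }
Conflict for L: L → X and L → L L
  Overlap: { 'a', 'id' }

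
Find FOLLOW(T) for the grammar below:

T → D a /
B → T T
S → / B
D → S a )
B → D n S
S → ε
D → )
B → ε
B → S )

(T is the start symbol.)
T is the start symbol, so $ ∈ FOLLOW(T).
In B → T T: T is followed by T, add FIRST(T) \ {ε} = { ')', '/', 'a' }
In B → T T: T is at the end, add FOLLOW(B)

The FOLLOW sets referred to above (computed the same way, to a fixed point):
  FOLLOW(B) = { ')', 'a' }

Taking the union: FOLLOW(T) = { $, ')', '/', 'a' }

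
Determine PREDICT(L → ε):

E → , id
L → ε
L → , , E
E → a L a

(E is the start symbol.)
PREDICT(L → ε) = (FIRST(RHS) \ {ε}) ∪ (FOLLOW(L) if ε ∈ FIRST(RHS), i.e. RHS ⇒* ε)
The right-hand side is ε (FIRST(ε) = { ε }), so the predict set is FOLLOW(L) = { 'a' }
PREDICT(L → ε) = { 'a' }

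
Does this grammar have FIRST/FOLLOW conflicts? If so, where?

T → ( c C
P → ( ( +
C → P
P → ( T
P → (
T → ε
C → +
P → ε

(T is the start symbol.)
No FIRST/FOLLOW conflicts.

A FIRST/FOLLOW conflict occurs when a non-terminal N has a nullable alternative N → β (β ⇒* ε) and another alternative N → α with FIRST(α) ∩ FOLLOW(N) ≠ ∅: on such a lookahead the parser cannot decide between expanding α and letting N vanish via β.

Nullable non-terminals: C, P, T.
FIRST sets used below: FIRST(P) = { '(', ε }

C: nullable alternative(s) C → P; FOLLOW(C) = { $ }
  C → P: FIRST \ {ε} = { '(' } — this is the only nullable alternative, skip
  C → +: FIRST \ {ε} = { '+' } — disjoint from FOLLOW(C)

P: nullable alternative(s) P → ε; FOLLOW(P) = { $ }
  P → ( ( +: FIRST \ {ε} = { '(' } — disjoint from FOLLOW(P)
  P → ( T: FIRST \ {ε} = { '(' } — disjoint from FOLLOW(P)
  P → (: FIRST \ {ε} = { '(' } — disjoint from FOLLOW(P)
  P → ε: FIRST \ {ε} = { } — this is the only nullable alternative, skip

T: nullable alternative(s) T → ε; FOLLOW(T) = { $ }
  T → ( c C: FIRST \ {ε} = { '(' } — disjoint from FOLLOW(T)
  T → ε: FIRST \ {ε} = { } — this is the only nullable alternative, skip

No FIRST/FOLLOW conflicts found.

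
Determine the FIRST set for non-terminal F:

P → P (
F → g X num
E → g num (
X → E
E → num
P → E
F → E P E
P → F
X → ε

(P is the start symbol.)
To compute FIRST(F), examine every production with F on the left-hand side, reading each right-hand side left to right until a non-nullable symbol is reached.

FIRST sets of the other non-terminals involved (by the same procedure, iterated to a fixed point):
  FIRST(E) = { 'g', 'num' }

From F → g X num:
  - g is a terminal: add 'g' and stop
From F → E P E:
  - E is a non-terminal: add FIRST(E) \ {ε} = { 'g', 'num' }
    E is not nullable, so stop

Collecting: FIRST(F) = { 'g', 'num' }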